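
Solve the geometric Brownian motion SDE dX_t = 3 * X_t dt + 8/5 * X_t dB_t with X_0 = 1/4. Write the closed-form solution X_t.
X_t = 1/4 * exp((43/25) * t + (8/5) * B_t)

For GBM dX = mu X dt + sigma X dB with X_0 = x_0, apply Itô to Y = log X: dY = (mu - sigma^2/2) dt + sigma dB, so Y_t = log(x_0) + (mu - sigma^2/2) t + sigma B_t and hence X_t = x_0 * exp((mu - sigma^2/2) t + sigma B_t).
With mu = 3, sigma = 8/5, x_0 = 1/4, this gives:
  X_t = 1/4 * exp((43/25) * t + (8/5) * B_t).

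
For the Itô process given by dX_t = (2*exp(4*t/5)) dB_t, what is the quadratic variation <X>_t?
<X>_t = 5*exp(8*t/5)/2 - 5/2

For an Itô process dX_t = a(t) dt + b(t) dB_t, the quadratic variation is <X>_t = int_0^t b(s)^2 ds (the drift term does not contribute). Here b(s) = 2*exp(4*s/5), so
  b(s)^2 = 4*exp(8*s/5).
Integrating from 0 to t:
  <X>_t = int_0^t (4*exp(8*s/5)) ds = 5*exp(8*t/5)/2 - 5/2.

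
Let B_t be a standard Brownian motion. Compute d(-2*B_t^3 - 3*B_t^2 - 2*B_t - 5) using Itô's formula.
d(-2*B_t^3 - 3*B_t^2 - 2*B_t - 5) = (-6*B_t - 3) dt + (-6*B_t^2 - 6*B_t - 2) dB_t

Itô's formula for f(B_t) gives d f(B_t) = f'(B_t) dB_t + (1/2) f''(B_t) dt. Compute derivatives of f(x) = -2*x^3 - 3*x^2 - 2*x - 5:
  f'(x)  = -6*x^2 - 6*x - 2
  f''(x) = -12*x - 6
Substitute x = B_t and multiply the f'' term by 1/2:
  drift     = (1/2) * (-12*x - 6) evaluated at B_t = -6*B_t - 3
  diffusion = (-6*x^2 - 6*x - 2) evaluated at B_t = -6*B_t^2 - 6*B_t - 2
Therefore d(-2*B_t^3 - 3*B_t^2 - 2*B_t - 5) = (-6*B_t - 3) dt + (-6*B_t^2 - 6*B_t - 2) dB_t.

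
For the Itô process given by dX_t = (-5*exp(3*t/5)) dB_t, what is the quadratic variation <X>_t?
<X>_t = 125*exp(6*t/5)/6 - 125/6

For an Itô process dX_t = a(t) dt + b(t) dB_t, the quadratic variation is <X>_t = int_0^t b(s)^2 ds (the drift term does not contribute). Here b(s) = -5*exp(3*s/5), so
  b(s)^2 = 25*exp(6*s/5).
Integrating from 0 to t:
  <X>_t = int_0^t (25*exp(6*s/5)) ds = 125*exp(6*t/5)/6 - 125/6.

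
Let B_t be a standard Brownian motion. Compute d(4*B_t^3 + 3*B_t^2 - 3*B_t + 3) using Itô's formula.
d(4*B_t^3 + 3*B_t^2 - 3*B_t + 3) = (12*B_t + 3) dt + (12*B_t^2 + 6*B_t - 3) dB_t

Itô's formula for f(B_t) gives d f(B_t) = f'(B_t) dB_t + (1/2) f''(B_t) dt. Compute derivatives of f(x) = 4*x^3 + 3*x^2 - 3*x + 3:
  f'(x)  = 12*x^2 + 6*x - 3
  f''(x) = 24*x + 6
Substitute x = B_t and multiply the f'' term by 1/2:
  drift     = (1/2) * (24*x + 6) evaluated at B_t = 12*B_t + 3
  diffusion = (12*x^2 + 6*x - 3) evaluated at B_t = 12*B_t^2 + 6*B_t - 3
Therefore d(4*B_t^3 + 3*B_t^2 - 3*B_t + 3) = (12*B_t + 3) dt + (12*B_t^2 + 6*B_t - 3) dB_t.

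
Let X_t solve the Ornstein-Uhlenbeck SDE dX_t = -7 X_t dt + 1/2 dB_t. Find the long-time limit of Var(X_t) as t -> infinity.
lim Var(X_t) = 1/56

The OU SDE dX = -theta X dt + sigma dB admits the integrating factor exp(theta t): d(exp(theta t) X_t) = sigma exp(theta t) dB_t. Integrating from 0 to t gives X_t = x_0 * exp(-theta t) + sigma * int_0^t exp(-theta (t-s)) dB_s for any initial x_0. The Itô integral has variance (by the Itô isometry) sigma^2 * int_0^t exp(-2 theta (t - s)) ds = sigma^2 * (1 - exp(-2 theta t)) / (2 theta), independent of x_0.
With theta = 7, sigma = 1/2:
  Var(X_t) = (1/2)^2 * (1 - exp(-2*7 t)) / (2 * 7) = 1/56 - exp(-14*t)/56.
As t -> infinity, exp(-2*7 t) -> 0, so the stationary variance is sigma^2 / (2 theta) = 1/56.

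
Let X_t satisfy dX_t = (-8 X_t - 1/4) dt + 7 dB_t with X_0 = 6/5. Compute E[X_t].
E[X_t] = -1/32 + 197*exp(-8*t)/160

Taking expectations and using E[dB_t] = 0, the mean m(t) = E[X_t] satisfies the ODE m'(t) = a m(t) + b with m(0) = x_0. With a = -8, b = -1/4, x_0 = 6/5, the solution is
  m(t) = x_0 * exp(a t) + (b/a) * (exp(a t) - 1)
       = (6/5) * exp((-8) t) + ((-1/4)/(-8)) * (exp((-8) t) - 1)
       = -1/32 + 197*exp(-8*t)/160.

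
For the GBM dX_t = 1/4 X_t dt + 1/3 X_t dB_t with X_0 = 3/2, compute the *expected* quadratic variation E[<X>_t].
E[<X>_t] = 9*exp(11*t/18)/22 - 9/22

<X>_t = int_0^t ((1/3) * X_s)^2 ds. Taking expectation inside the integral: E[<X>_t] = (1/3)^2 * int_0^t E[X_s^2] ds. For GBM, E[X_s^2] = x_0^2 * exp((2 mu + sigma^2) s). Integrating:
  E[<X>_t] = (1/3)^2 * (3/2)^2 * (exp((2*(1/4) + (1/3)^2) t) - 1) / (2*(1/4) + (1/3)^2)
           = (1/3)^2 * (3/2)^2 * (exp((11/18) t) - 1) / (11/18) = 9*exp(11*t/18)/22 - 9/22.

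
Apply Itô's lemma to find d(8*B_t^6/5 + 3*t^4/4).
d(8*B_t^6/5 + 3*t^4/4) = (24*B_t^4 + 3*t^3) dt + (48*B_t^5/5) dB_t

Itô's formula for f(t, x): d f(t, B_t) = (f_t + (1/2) f_xx) dt + f_x dB_t. Compute partials of f(t, x) = 3*t^4/4 + 8*x^6/5:
  f_t(t,x)  = 3*t^3
  f_x(t,x)  = 48*x^5/5
  f_xx(t,x) = 48*x^4
Assemble drift = f_t + (1/2) f_xx = 3*t^3 + 24*x^4 and diffusion = f_x = 48*x^5/5. Substituting x = B_t:
  d(8*B_t^6/5 + 3*t^4/4) = (24*B_t^4 + 3*t^3) dt + (48*B_t^5/5) dB_t.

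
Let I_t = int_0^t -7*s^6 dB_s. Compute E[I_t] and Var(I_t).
E[I_t] = 0; Var(I_t) = 49*t^13/13

The Itô integral of a deterministic integrand f(s) has mean 0 because each increment f(s) * (B_{s+ds} - B_s) has mean 0. By the Itô isometry:
  Var( int_0^t f(s) dB_s ) = E[ (int_0^t f(s) dB_s)^2 ] = int_0^t f(s)^2 ds.
Here f(s) = -7*s^6, so f(s)^2 = 49*s^12. Integrate:
  int_0^t (49*s^12) ds = 49*t^13/13.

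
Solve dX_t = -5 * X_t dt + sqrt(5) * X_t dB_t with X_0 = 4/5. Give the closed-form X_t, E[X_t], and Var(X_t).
X_t = 4/5 * exp((-15/2) t + (sqrt(5)) B_t); E[X_t] = 4*exp(-5*t)/5; Var(X_t) = (16*exp(5*t) - 16)*exp(-10*t)/25

For GBM dX = mu X dt + sigma X dB with X_0 = x_0, apply Itô to Y = log X: dY = (mu - sigma^2/2) dt + sigma dB, so Y_t = log(x_0) + (mu - sigma^2/2) t + sigma B_t and hence X_t = x_0 * exp((mu - sigma^2/2) t + sigma B_t).
With mu = -5, sigma = sqrt(5), x_0 = 4/5, this gives:
  X_t = 4/5 * exp((-15/2) * t + (sqrt(5)) * B_t).
Since sigma*B_t ~ Normal(0, sigma^2 t), E[exp(sigma*B_t)] = exp(sigma^2 t / 2); so E[X_t] = x_0 * exp((mu - sigma^2/2) t) * exp(sigma^2 t / 2) = x_0 * exp(mu t) = 4*exp(-5*t)/5.
Var(X_t) = E[X_t^2] - (E[X_t])^2 = x_0^2 * exp(2 mu t) * (exp(sigma^2 t) - 1) = (16*exp(5*t) - 16)*exp(-10*t)/25.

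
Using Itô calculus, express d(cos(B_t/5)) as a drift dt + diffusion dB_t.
d(cos(B_t/5)) = (-cos(B_t/5)/50) dt + (-sin(B_t/5)/5) dB_t

Itô's formula for f(B_t) gives d f(B_t) = f'(B_t) dB_t + (1/2) f''(B_t) dt. Compute derivatives of f(x) = cos(x/5):
  f'(x)  = -sin(x/5)/5
  f''(x) = -cos(x/5)/25
Substitute x = B_t and multiply the f'' term by 1/2:
  drift     = (1/2) * (-cos(x/5)/25) evaluated at B_t = -cos(B_t/5)/50
  diffusion = (-sin(x/5)/5) evaluated at B_t = -sin(B_t/5)/5
Therefore d(cos(B_t/5)) = (-cos(B_t/5)/50) dt + (-sin(B_t/5)/5) dB_t.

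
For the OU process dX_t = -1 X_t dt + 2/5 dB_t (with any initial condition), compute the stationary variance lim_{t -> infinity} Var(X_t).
lim Var(X_t) = 2/25

The OU SDE dX = -theta X dt + sigma dB admits the integrating factor exp(theta t): d(exp(theta t) X_t) = sigma exp(theta t) dB_t. Integrating from 0 to t gives X_t = x_0 * exp(-theta t) + sigma * int_0^t exp(-theta (t-s)) dB_s for any initial x_0. The Itô integral has variance (by the Itô isometry) sigma^2 * int_0^t exp(-2 theta (t - s)) ds = sigma^2 * (1 - exp(-2 theta t)) / (2 theta), independent of x_0.
With theta = 1, sigma = 2/5:
  Var(X_t) = (2/5)^2 * (1 - exp(-2*1 t)) / (2 * 1) = 2/25 - 2*exp(-2*t)/25.
As t -> infinity, exp(-2*1 t) -> 0, so the stationary variance is sigma^2 / (2 theta) = 2/25.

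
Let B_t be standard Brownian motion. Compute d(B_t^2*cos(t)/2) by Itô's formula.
d(B_t^2*cos(t)/2) = (-B_t^2*sin(t)/2 + cos(t)/2) dt + (B_t*cos(t)) dB_t

Itô's formula for f(t, x): d f(t, B_t) = (f_t + (1/2) f_xx) dt + f_x dB_t. Compute partials of f(t, x) = x^2*cos(t)/2:
  f_t(t,x)  = -x^2*sin(t)/2
  f_x(t,x)  = x*cos(t)
  f_xx(t,x) = cos(t)
Assemble drift = f_t + (1/2) f_xx = -x^2*sin(t)/2 + cos(t)/2 and diffusion = f_x = x*cos(t). Substituting x = B_t:
  d(B_t^2*cos(t)/2) = (-B_t^2*sin(t)/2 + cos(t)/2) dt + (B_t*cos(t)) dB_t.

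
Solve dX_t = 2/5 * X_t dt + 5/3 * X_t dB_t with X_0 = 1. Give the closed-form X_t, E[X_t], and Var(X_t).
X_t = 1 * exp((-89/90) t + (5/3) B_t); E[X_t] = exp(2*t/5); Var(X_t) = exp(161*t/45) - exp(4*t/5)

For GBM dX = mu X dt + sigma X dB with X_0 = x_0, apply Itô to Y = log X: dY = (mu - sigma^2/2) dt + sigma dB, so Y_t = log(x_0) + (mu - sigma^2/2) t + sigma B_t and hence X_t = x_0 * exp((mu - sigma^2/2) t + sigma B_t).
With mu = 2/5, sigma = 5/3, x_0 = 1, this gives:
  X_t = 1 * exp((-89/90) * t + (5/3) * B_t).
Since sigma*B_t ~ Normal(0, sigma^2 t), E[exp(sigma*B_t)] = exp(sigma^2 t / 2); so E[X_t] = x_0 * exp((mu - sigma^2/2) t) * exp(sigma^2 t / 2) = x_0 * exp(mu t) = exp(2*t/5).
Var(X_t) = E[X_t^2] - (E[X_t])^2 = x_0^2 * exp(2 mu t) * (exp(sigma^2 t) - 1) = exp(161*t/45) - exp(4*t/5).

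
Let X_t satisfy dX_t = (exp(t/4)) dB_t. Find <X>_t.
<X>_t = 2*exp(t/2) - 2

For an Itô process dX_t = a(t) dt + b(t) dB_t, the quadratic variation is <X>_t = int_0^t b(s)^2 ds (the drift term does not contribute). Here b(s) = exp(s/4), so
  b(s)^2 = exp(s/2).
Integrating from 0 to t:
  <X>_t = int_0^t (exp(s/2)) ds = 2*exp(t/2) - 2.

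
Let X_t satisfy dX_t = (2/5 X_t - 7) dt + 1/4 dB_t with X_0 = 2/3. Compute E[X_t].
E[X_t] = 35/2 - 101*exp(2*t/5)/6

Taking expectations and using E[dB_t] = 0, the mean m(t) = E[X_t] satisfies the ODE m'(t) = a m(t) + b with m(0) = x_0. With a = 2/5, b = -7, x_0 = 2/3, the solution is
  m(t) = x_0 * exp(a t) + (b/a) * (exp(a t) - 1)
       = (2/3) * exp((2/5) t) + ((-7)/(2/5)) * (exp((2/5) t) - 1)
       = 35/2 - 101*exp(2*t/5)/6.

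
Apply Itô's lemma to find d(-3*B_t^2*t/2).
d(-3*B_t^2*t/2) = (-3*B_t^2/2 - 3*t/2) dt + (-3*B_t*t) dB_t

Itô's formula for f(t, x): d f(t, B_t) = (f_t + (1/2) f_xx) dt + f_x dB_t. Compute partials of f(t, x) = -3*t*x^2/2:
  f_t(t,x)  = -3*x^2/2
  f_x(t,x)  = -3*t*x
  f_xx(t,x) = -3*t
Assemble drift = f_t + (1/2) f_xx = -3*t/2 - 3*x^2/2 and diffusion = f_x = -3*t*x. Substituting x = B_t:
  d(-3*B_t^2*t/2) = (-3*B_t^2/2 - 3*t/2) dt + (-3*B_t*t) dB_t.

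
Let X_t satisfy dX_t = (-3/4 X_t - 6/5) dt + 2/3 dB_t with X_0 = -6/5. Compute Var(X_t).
Var(X_t) = 8/27 - 8*exp(-3*t/2)/27

The variance V(t) = Var(X_t) satisfies V'(t) = 2 a V(t) + c^2 with V(0) = 0 (drift coefficient is linear in X, diffusion is constant). With a = -3/4, c = 2/3, the solution is
  V(t) = (c^2 / (2 a)) * (exp(2 a t) - 1)
       = ((2/3)^2 / (2*(-3/4))) * (exp((-3/2) t) - 1)
       = 8/27 - 8*exp(-3*t/2)/27.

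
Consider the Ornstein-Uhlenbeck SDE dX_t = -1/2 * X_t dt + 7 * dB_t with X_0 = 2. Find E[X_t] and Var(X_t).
E[X_t] = 2*exp(-t/2); Var(X_t) = 49 - 49*exp(-t)

The OU SDE dX = -theta X dt + sigma dB admits the integrating factor exp(theta t): d(exp(theta t) X_t) = sigma exp(theta t) dB_t. Integrating from 0 to t:
  X_t = x_0 * exp(-theta t) + sigma * int_0^t exp(-theta (t-s)) dB_s.
The Itô integral has mean 0 and (by the Itô isometry) variance sigma^2 * int_0^t exp(-2 theta (t - s)) ds = sigma^2 * (1 - exp(-2 theta t)) / (2 theta).
With theta = 1/2, sigma = 7, x_0 = 2:
  E[X_t] = 2 * exp(-1/2 t) = 2*exp(-t/2)
  Var(X_t) = (7)^2 * (1 - exp(-2*1/2 t)) / (2 * 1/2) = 49 - 49*exp(-t).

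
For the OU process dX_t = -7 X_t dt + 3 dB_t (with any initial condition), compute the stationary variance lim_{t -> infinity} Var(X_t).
lim Var(X_t) = 9/14

The OU SDE dX = -theta X dt + sigma dB admits the integrating factor exp(theta t): d(exp(theta t) X_t) = sigma exp(theta t) dB_t. Integrating from 0 to t gives X_t = x_0 * exp(-theta t) + sigma * int_0^t exp(-theta (t-s)) dB_s for any initial x_0. The Itô integral has variance (by the Itô isometry) sigma^2 * int_0^t exp(-2 theta (t - s)) ds = sigma^2 * (1 - exp(-2 theta t)) / (2 theta), independent of x_0.
With theta = 7, sigma = 3:
  Var(X_t) = (3)^2 * (1 - exp(-2*7 t)) / (2 * 7) = 9/14 - 9*exp(-14*t)/14.
As t -> infinity, exp(-2*7 t) -> 0, so the stationary variance is sigma^2 / (2 theta) = 9/14.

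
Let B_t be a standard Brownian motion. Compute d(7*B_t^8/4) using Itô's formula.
d(7*B_t^8/4) = (49*B_t^6) dt + (14*B_t^7) dB_t

Itô's formula for f(B_t) gives d f(B_t) = f'(B_t) dB_t + (1/2) f''(B_t) dt. Compute derivatives of f(x) = 7*x^8/4:
  f'(x)  = 14*x^7
  f''(x) = 98*x^6
Substitute x = B_t and multiply the f'' term by 1/2:
  drift     = (1/2) * (98*x^6) evaluated at B_t = 49*B_t^6
  diffusion = (14*x^7) evaluated at B_t = 14*B_t^7
Therefore d(7*B_t^8/4) = (49*B_t^6) dt + (14*B_t^7) dB_t.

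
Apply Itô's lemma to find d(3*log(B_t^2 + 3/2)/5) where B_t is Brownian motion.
d(3*log(B_t^2 + 3/2)/5) = (6*(3 - 2*B_t^2)/(5*(2*B_t^2 + 3)^2)) dt + (12*B_t/(5*(2*B_t^2 + 3))) dB_t

Itô's formula for f(B_t) gives d f(B_t) = f'(B_t) dB_t + (1/2) f''(B_t) dt. Compute derivatives of f(x) = 3*log(x^2 + 3/2)/5:
  f'(x)  = 12*x/(5*(2*x^2 + 3))
  f''(x) = 12*(3 - 2*x^2)/(5*(2*x^2 + 3)^2)
Substitute x = B_t and multiply the f'' term by 1/2:
  drift     = (1/2) * (12*(3 - 2*x^2)/(5*(2*x^2 + 3)^2)) evaluated at B_t = 6*(3 - 2*B_t^2)/(5*(2*B_t^2 + 3)^2)
  diffusion = (12*x/(5*(2*x^2 + 3))) evaluated at B_t = 12*B_t/(5*(2*B_t^2 + 3))
Therefore d(3*log(B_t^2 + 3/2)/5) = (6*(3 - 2*B_t^2)/(5*(2*B_t^2 + 3)^2)) dt + (12*B_t/(5*(2*B_t^2 + 3))) dB_t.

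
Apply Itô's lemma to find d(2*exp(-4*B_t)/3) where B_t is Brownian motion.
d(2*exp(-4*B_t)/3) = (16*exp(-4*B_t)/3) dt + (-8*exp(-4*B_t)/3) dB_t

Itô's formula for f(B_t) gives d f(B_t) = f'(B_t) dB_t + (1/2) f''(B_t) dt. Compute derivatives of f(x) = 2*exp(-4*x)/3:
  f'(x)  = -8*exp(-4*x)/3
  f''(x) = 32*exp(-4*x)/3
Substitute x = B_t and multiply the f'' term by 1/2:
  drift     = (1/2) * (32*exp(-4*x)/3) evaluated at B_t = 16*exp(-4*B_t)/3
  diffusion = (-8*exp(-4*x)/3) evaluated at B_t = -8*exp(-4*B_t)/3
Therefore d(2*exp(-4*B_t)/3) = (16*exp(-4*B_t)/3) dt + (-8*exp(-4*B_t)/3) dB_t.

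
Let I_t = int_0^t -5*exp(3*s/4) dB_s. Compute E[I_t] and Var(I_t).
E[I_t] = 0; Var(I_t) = 50*exp(3*t/2)/3 - 50/3

The Itô integral of a deterministic integrand f(s) has mean 0 because each increment f(s) * (B_{s+ds} - B_s) has mean 0. By the Itô isometry:
  Var( int_0^t f(s) dB_s ) = E[ (int_0^t f(s) dB_s)^2 ] = int_0^t f(s)^2 ds.
Here f(s) = -5*exp(3*s/4), so f(s)^2 = 25*exp(3*s/2). Integrate:
  int_0^t (25*exp(3*s/2)) ds = 50*exp(3*t/2)/3 - 50/3.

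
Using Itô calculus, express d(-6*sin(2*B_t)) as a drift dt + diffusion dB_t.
d(-6*sin(2*B_t)) = (12*sin(2*B_t)) dt + (-12*cos(2*B_t)) dB_t

Itô's formula for f(B_t) gives d f(B_t) = f'(B_t) dB_t + (1/2) f''(B_t) dt. Compute derivatives of f(x) = -6*sin(2*x):
  f'(x)  = -12*cos(2*x)
  f''(x) = 24*sin(2*x)
Substitute x = B_t and multiply the f'' term by 1/2:
  drift     = (1/2) * (24*sin(2*x)) evaluated at B_t = 12*sin(2*B_t)
  diffusion = (-12*cos(2*x)) evaluated at B_t = -12*cos(2*B_t)
Therefore d(-6*sin(2*B_t)) = (12*sin(2*B_t)) dt + (-12*cos(2*B_t)) dB_t.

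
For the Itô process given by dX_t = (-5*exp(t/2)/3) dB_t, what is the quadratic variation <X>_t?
<X>_t = 25*exp(t)/9 - 25/9

For an Itô process dX_t = a(t) dt + b(t) dB_t, the quadratic variation is <X>_t = int_0^t b(s)^2 ds (the drift term does not contribute). Here b(s) = -5*exp(s/2)/3, so
  b(s)^2 = 25*exp(s)/9.
Integrating from 0 to t:
  <X>_t = int_0^t (25*exp(s)/9) ds = 25*exp(t)/9 - 25/9.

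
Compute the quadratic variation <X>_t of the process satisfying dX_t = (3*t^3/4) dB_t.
<X>_t = 9*t^7/112

For an Itô process dX_t = a(t) dt + b(t) dB_t, the quadratic variation is <X>_t = int_0^t b(s)^2 ds (the drift term does not contribute). Here b(s) = 3*s^3/4, so
  b(s)^2 = 9*s^6/16.
Integrating from 0 to t:
  <X>_t = int_0^t (9*s^6/16) ds = 9*t^7/112.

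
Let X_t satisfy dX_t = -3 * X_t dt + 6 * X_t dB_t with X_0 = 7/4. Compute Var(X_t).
Var(X_t) = (49*exp(36*t) - 49)*exp(-6*t)/16

For GBM dX = mu X dt + sigma X dB with X_0 = x_0, apply Itô to Y = log X: dY = (mu - sigma^2/2) dt + sigma dB, so Y_t = log(x_0) + (mu - sigma^2/2) t + sigma B_t and hence X_t = x_0 * exp((mu - sigma^2/2) t + sigma B_t).
With mu = -3, sigma = 6, x_0 = 7/4, this gives:
  X_t = 7/4 * exp((-21) * t + (6) * B_t).
Since sigma*B_t ~ Normal(0, sigma^2 t), E[exp(sigma*B_t)] = exp(sigma^2 t / 2); so E[X_t] = x_0 * exp((mu - sigma^2/2) t) * exp(sigma^2 t / 2) = x_0 * exp(mu t) = 7*exp(-3*t)/4.
Var(X_t) = E[X_t^2] - (E[X_t])^2 = x_0^2 * exp(2 mu t) * (exp(sigma^2 t) - 1) = (49*exp(36*t) - 49)*exp(-6*t)/16.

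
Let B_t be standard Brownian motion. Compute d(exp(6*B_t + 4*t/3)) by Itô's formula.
d(exp(6*B_t + 4*t/3)) = (58*exp(6*B_t + 4*t/3)/3) dt + (6*exp(6*B_t + 4*t/3)) dB_t

Itô's formula for f(t, x): d f(t, B_t) = (f_t + (1/2) f_xx) dt + f_x dB_t. Compute partials of f(t, x) = exp(4*t/3 + 6*x):
  f_t(t,x)  = 4*exp(4*t/3 + 6*x)/3
  f_x(t,x)  = 6*exp(4*t/3 + 6*x)
  f_xx(t,x) = 36*exp(4*t/3 + 6*x)
Assemble drift = f_t + (1/2) f_xx = 58*exp(4*t/3 + 6*x)/3 and diffusion = f_x = 6*exp(4*t/3 + 6*x). Substituting x = B_t:
  d(exp(6*B_t + 4*t/3)) = (58*exp(6*B_t + 4*t/3)/3) dt + (6*exp(6*B_t + 4*t/3)) dB_t.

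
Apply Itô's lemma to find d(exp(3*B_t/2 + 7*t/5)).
d(exp(3*B_t/2 + 7*t/5)) = (101*exp(3*B_t/2 + 7*t/5)/40) dt + (3*exp(3*B_t/2 + 7*t/5)/2) dB_t

Itô's formula for f(t, x): d f(t, B_t) = (f_t + (1/2) f_xx) dt + f_x dB_t. Compute partials of f(t, x) = exp(7*t/5 + 3*x/2):
  f_t(t,x)  = 7*exp(7*t/5 + 3*x/2)/5
  f_x(t,x)  = 3*exp(7*t/5 + 3*x/2)/2
  f_xx(t,x) = 9*exp(7*t/5 + 3*x/2)/4
Assemble drift = f_t + (1/2) f_xx = 101*exp(7*t/5 + 3*x/2)/40 and diffusion = f_x = 3*exp(7*t/5 + 3*x/2)/2. Substituting x = B_t:
  d(exp(3*B_t/2 + 7*t/5)) = (101*exp(3*B_t/2 + 7*t/5)/40) dt + (3*exp(3*B_t/2 + 7*t/5)/2) dB_t.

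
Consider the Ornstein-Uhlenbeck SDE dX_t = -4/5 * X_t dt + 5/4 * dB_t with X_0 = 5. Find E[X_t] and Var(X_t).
E[X_t] = 5*exp(-4*t/5); Var(X_t) = 125/128 - 125*exp(-8*t/5)/128

The OU SDE dX = -theta X dt + sigma dB admits the integrating factor exp(theta t): d(exp(theta t) X_t) = sigma exp(theta t) dB_t. Integrating from 0 to t:
  X_t = x_0 * exp(-theta t) + sigma * int_0^t exp(-theta (t-s)) dB_s.
The Itô integral has mean 0 and (by the Itô isometry) variance sigma^2 * int_0^t exp(-2 theta (t - s)) ds = sigma^2 * (1 - exp(-2 theta t)) / (2 theta).
With theta = 4/5, sigma = 5/4, x_0 = 5:
  E[X_t] = 5 * exp(-4/5 t) = 5*exp(-4*t/5)
  Var(X_t) = (5/4)^2 * (1 - exp(-2*4/5 t)) / (2 * 4/5) = 125/128 - 125*exp(-8*t/5)/128.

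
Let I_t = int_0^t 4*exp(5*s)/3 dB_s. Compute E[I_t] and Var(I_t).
E[I_t] = 0; Var(I_t) = 8*exp(10*t)/45 - 8/45

The Itô integral of a deterministic integrand f(s) has mean 0 because each increment f(s) * (B_{s+ds} - B_s) has mean 0. By the Itô isometry:
  Var( int_0^t f(s) dB_s ) = E[ (int_0^t f(s) dB_s)^2 ] = int_0^t f(s)^2 ds.
Here f(s) = 4*exp(5*s)/3, so f(s)^2 = 16*exp(10*s)/9. Integrate:
  int_0^t (16*exp(10*s)/9) ds = 8*exp(10*t)/45 - 8/45.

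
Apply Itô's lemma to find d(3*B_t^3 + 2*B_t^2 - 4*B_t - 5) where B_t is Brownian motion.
d(3*B_t^3 + 2*B_t^2 - 4*B_t - 5) = (9*B_t + 2) dt + (9*B_t^2 + 4*B_t - 4) dB_t

Itô's formula for f(B_t) gives d f(B_t) = f'(B_t) dB_t + (1/2) f''(B_t) dt. Compute derivatives of f(x) = 3*x^3 + 2*x^2 - 4*x - 5:
  f'(x)  = 9*x^2 + 4*x - 4
  f''(x) = 18*x + 4
Substitute x = B_t and multiply the f'' term by 1/2:
  drift     = (1/2) * (18*x + 4) evaluated at B_t = 9*B_t + 2
  diffusion = (9*x^2 + 4*x - 4) evaluated at B_t = 9*B_t^2 + 4*B_t - 4
Therefore d(3*B_t^3 + 2*B_t^2 - 4*B_t - 5) = (9*B_t + 2) dt + (9*B_t^2 + 4*B_t - 4) dB_t.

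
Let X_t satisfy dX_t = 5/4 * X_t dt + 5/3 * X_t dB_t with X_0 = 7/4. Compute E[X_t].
E[X_t] = 7*exp(5*t/4)/4

For GBM dX = mu X dt + sigma X dB with X_0 = x_0, apply Itô to Y = log X: dY = (mu - sigma^2/2) dt + sigma dB, so Y_t = log(x_0) + (mu - sigma^2/2) t + sigma B_t and hence X_t = x_0 * exp((mu - sigma^2/2) t + sigma B_t).
With mu = 5/4, sigma = 5/3, x_0 = 7/4, this gives:
  X_t = 7/4 * exp((-5/36) * t + (5/3) * B_t).
Since sigma*B_t ~ Normal(0, sigma^2 t), E[exp(sigma*B_t)] = exp(sigma^2 t / 2); so E[X_t] = x_0 * exp((mu - sigma^2/2) t) * exp(sigma^2 t / 2) = x_0 * exp(mu t) = 7*exp(5*t/4)/4.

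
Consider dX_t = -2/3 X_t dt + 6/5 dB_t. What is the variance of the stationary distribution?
lim Var(X_t) = 27/25

The OU SDE dX = -theta X dt + sigma dB admits the integrating factor exp(theta t): d(exp(theta t) X_t) = sigma exp(theta t) dB_t. Integrating from 0 to t gives X_t = x_0 * exp(-theta t) + sigma * int_0^t exp(-theta (t-s)) dB_s for any initial x_0. The Itô integral has variance (by the Itô isometry) sigma^2 * int_0^t exp(-2 theta (t - s)) ds = sigma^2 * (1 - exp(-2 theta t)) / (2 theta), independent of x_0.
With theta = 2/3, sigma = 6/5:
  Var(X_t) = (6/5)^2 * (1 - exp(-2*2/3 t)) / (2 * 2/3) = 27/25 - 27*exp(-4*t/3)/25.
As t -> infinity, exp(-2*2/3 t) -> 0, so the stationary variance is sigma^2 / (2 theta) = 27/25.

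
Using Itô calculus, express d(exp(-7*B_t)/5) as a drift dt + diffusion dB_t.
d(exp(-7*B_t)/5) = (49*exp(-7*B_t)/10) dt + (-7*exp(-7*B_t)/5) dB_t

Itô's formula for f(B_t) gives d f(B_t) = f'(B_t) dB_t + (1/2) f''(B_t) dt. Compute derivatives of f(x) = exp(-7*x)/5:
  f'(x)  = -7*exp(-7*x)/5
  f''(x) = 49*exp(-7*x)/5
Substitute x = B_t and multiply the f'' term by 1/2:
  drift     = (1/2) * (49*exp(-7*x)/5) evaluated at B_t = 49*exp(-7*B_t)/10
  diffusion = (-7*exp(-7*x)/5) evaluated at B_t = -7*exp(-7*B_t)/5
Therefore d(exp(-7*B_t)/5) = (49*exp(-7*B_t)/10) dt + (-7*exp(-7*B_t)/5) dB_t.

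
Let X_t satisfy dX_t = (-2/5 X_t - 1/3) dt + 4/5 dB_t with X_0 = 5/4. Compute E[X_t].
E[X_t] = -5/6 + 25*exp(-2*t/5)/12

Taking expectations and using E[dB_t] = 0, the mean m(t) = E[X_t] satisfies the ODE m'(t) = a m(t) + b with m(0) = x_0. With a = -2/5, b = -1/3, x_0 = 5/4, the solution is
  m(t) = x_0 * exp(a t) + (b/a) * (exp(a t) - 1)
       = (5/4) * exp((-2/5) t) + ((-1/3)/(-2/5)) * (exp((-2/5) t) - 1)
       = -5/6 + 25*exp(-2*t/5)/12.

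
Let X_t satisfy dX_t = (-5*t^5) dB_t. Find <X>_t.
<X>_t = 25*t^11/11

For an Itô process dX_t = a(t) dt + b(t) dB_t, the quadratic variation is <X>_t = int_0^t b(s)^2 ds (the drift term does not contribute). Here b(s) = -5*s^5, so
  b(s)^2 = 25*s^10.
Integrating from 0 to t:
  <X>_t = int_0^t (25*s^10) ds = 25*t^11/11.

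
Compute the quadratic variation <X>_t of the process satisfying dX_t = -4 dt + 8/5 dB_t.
<X>_t = 64*t/25

For an Itô process dX_t = a(t) dt + b(t) dB_t, the quadratic variation is <X>_t = int_0^t b(s)^2 ds (the drift term does not contribute). Here b(s) = 8/5, so
  b(s)^2 = 64/25.
Integrating from 0 to t:
  <X>_t = int_0^t (64/25) ds = 64*t/25.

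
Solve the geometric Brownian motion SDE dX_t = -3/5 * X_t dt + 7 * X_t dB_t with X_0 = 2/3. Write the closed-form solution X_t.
X_t = 2/3 * exp((-251/10) * t + (7) * B_t)

For GBM dX = mu X dt + sigma X dB with X_0 = x_0, apply Itô to Y = log X: dY = (mu - sigma^2/2) dt + sigma dB, so Y_t = log(x_0) + (mu - sigma^2/2) t + sigma B_t and hence X_t = x_0 * exp((mu - sigma^2/2) t + sigma B_t).
With mu = -3/5, sigma = 7, x_0 = 2/3, this gives:
  X_t = 2/3 * exp((-251/10) * t + (7) * B_t).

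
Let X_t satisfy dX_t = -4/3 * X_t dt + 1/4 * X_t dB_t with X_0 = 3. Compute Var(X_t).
Var(X_t) = (9*exp(t/16) - 9)*exp(-8*t/3)

For GBM dX = mu X dt + sigma X dB with X_0 = x_0, apply Itô to Y = log X: dY = (mu - sigma^2/2) dt + sigma dB, so Y_t = log(x_0) + (mu - sigma^2/2) t + sigma B_t and hence X_t = x_0 * exp((mu - sigma^2/2) t + sigma B_t).
With mu = -4/3, sigma = 1/4, x_0 = 3, this gives:
  X_t = 3 * exp((-131/96) * t + (1/4) * B_t).
Since sigma*B_t ~ Normal(0, sigma^2 t), E[exp(sigma*B_t)] = exp(sigma^2 t / 2); so E[X_t] = x_0 * exp((mu - sigma^2/2) t) * exp(sigma^2 t / 2) = x_0 * exp(mu t) = 3*exp(-4*t/3).
Var(X_t) = E[X_t^2] - (E[X_t])^2 = x_0^2 * exp(2 mu t) * (exp(sigma^2 t) - 1) = (9*exp(t/16) - 9)*exp(-8*t/3).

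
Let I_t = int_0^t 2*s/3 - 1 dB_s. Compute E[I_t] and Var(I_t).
E[I_t] = 0; Var(I_t) = t*(4*t^2 - 18*t + 27)/27

The Itô integral of a deterministic integrand f(s) has mean 0 because each increment f(s) * (B_{s+ds} - B_s) has mean 0. By the Itô isometry:
  Var( int_0^t f(s) dB_s ) = E[ (int_0^t f(s) dB_s)^2 ] = int_0^t f(s)^2 ds.
Here f(s) = 2*s/3 - 1, so f(s)^2 = (2*s - 3)^2/9. Integrate:
  int_0^t ((2*s - 3)^2/9) ds = t*(4*t^2 - 18*t + 27)/27.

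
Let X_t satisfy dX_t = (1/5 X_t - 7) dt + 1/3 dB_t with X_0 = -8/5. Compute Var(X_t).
Var(X_t) = 5*exp(2*t/5)/18 - 5/18

The variance V(t) = Var(X_t) satisfies V'(t) = 2 a V(t) + c^2 with V(0) = 0 (drift coefficient is linear in X, diffusion is constant). With a = 1/5, c = 1/3, the solution is
  V(t) = (c^2 / (2 a)) * (exp(2 a t) - 1)
       = ((1/3)^2 / (2*(1/5))) * (exp((2/5) t) - 1)
       = 5*exp(2*t/5)/18 - 5/18.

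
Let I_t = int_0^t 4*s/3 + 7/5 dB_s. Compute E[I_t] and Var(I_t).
E[I_t] = 0; Var(I_t) = t*(400*t^2 + 1260*t + 1323)/675

The Itô integral of a deterministic integrand f(s) has mean 0 because each increment f(s) * (B_{s+ds} - B_s) has mean 0. By the Itô isometry:
  Var( int_0^t f(s) dB_s ) = E[ (int_0^t f(s) dB_s)^2 ] = int_0^t f(s)^2 ds.
Here f(s) = 4*s/3 + 7/5, so f(s)^2 = (20*s + 21)^2/225. Integrate:
  int_0^t ((20*s + 21)^2/225) ds = t*(400*t^2 + 1260*t + 1323)/675.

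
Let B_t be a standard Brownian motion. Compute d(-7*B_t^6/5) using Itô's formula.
d(-7*B_t^6/5) = (-21*B_t^4) dt + (-42*B_t^5/5) dB_t

Itô's formula for f(B_t) gives d f(B_t) = f'(B_t) dB_t + (1/2) f''(B_t) dt. Compute derivatives of f(x) = -7*x^6/5:
  f'(x)  = -42*x^5/5
  f''(x) = -42*x^4
Substitute x = B_t and multiply the f'' term by 1/2:
  drift     = (1/2) * (-42*x^4) evaluated at B_t = -21*B_t^4
  diffusion = (-42*x^5/5) evaluated at B_t = -42*B_t^5/5
Therefore d(-7*B_t^6/5) = (-21*B_t^4) dt + (-42*B_t^5/5) dB_t.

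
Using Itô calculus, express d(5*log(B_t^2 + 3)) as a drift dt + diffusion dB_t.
d(5*log(B_t^2 + 3)) = (5*(3 - B_t^2)/(B_t^2 + 3)^2) dt + (10*B_t/(B_t^2 + 3)) dB_t

Itô's formula for f(B_t) gives d f(B_t) = f'(B_t) dB_t + (1/2) f''(B_t) dt. Compute derivatives of f(x) = 5*log(x^2 + 3):
  f'(x)  = 10*x/(x^2 + 3)
  f''(x) = 10*(3 - x^2)/(x^2 + 3)^2
Substitute x = B_t and multiply the f'' term by 1/2:
  drift     = (1/2) * (10*(3 - x^2)/(x^2 + 3)^2) evaluated at B_t = 5*(3 - B_t^2)/(B_t^2 + 3)^2
  diffusion = (10*x/(x^2 + 3)) evaluated at B_t = 10*B_t/(B_t^2 + 3)
Therefore d(5*log(B_t^2 + 3)) = (5*(3 - B_t^2)/(B_t^2 + 3)^2) dt + (10*B_t/(B_t^2 + 3)) dB_t.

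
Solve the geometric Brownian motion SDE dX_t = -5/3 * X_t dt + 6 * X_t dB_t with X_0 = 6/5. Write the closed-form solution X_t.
X_t = 6/5 * exp((-59/3) * t + (6) * B_t)

For GBM dX = mu X dt + sigma X dB with X_0 = x_0, apply Itô to Y = log X: dY = (mu - sigma^2/2) dt + sigma dB, so Y_t = log(x_0) + (mu - sigma^2/2) t + sigma B_t and hence X_t = x_0 * exp((mu - sigma^2/2) t + sigma B_t).
With mu = -5/3, sigma = 6, x_0 = 6/5, this gives:
  X_t = 6/5 * exp((-59/3) * t + (6) * B_t).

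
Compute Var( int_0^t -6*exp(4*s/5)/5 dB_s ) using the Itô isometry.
Var = 9*exp(8*t/5)/10 - 9/10

The Itô integral of a deterministic integrand f(s) has mean 0 because each increment f(s) * (B_{s+ds} - B_s) has mean 0. By the Itô isometry:
  Var( int_0^t f(s) dB_s ) = E[ (int_0^t f(s) dB_s)^2 ] = int_0^t f(s)^2 ds.
Here f(s) = -6*exp(4*s/5)/5, so f(s)^2 = 36*exp(8*s/5)/25. Integrate:
  int_0^t (36*exp(8*s/5)/25) ds = 9*exp(8*t/5)/10 - 9/10.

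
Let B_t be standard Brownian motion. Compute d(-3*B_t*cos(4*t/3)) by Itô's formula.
d(-3*B_t*cos(4*t/3)) = (4*B_t*sin(4*t/3)) dt + (-3*cos(4*t/3)) dB_t

Itô's formula for f(t, x): d f(t, B_t) = (f_t + (1/2) f_xx) dt + f_x dB_t. Compute partials of f(t, x) = -3*x*cos(4*t/3):
  f_t(t,x)  = 4*x*sin(4*t/3)
  f_x(t,x)  = -3*cos(4*t/3)
  f_xx(t,x) = 0
Assemble drift = f_t + (1/2) f_xx = 4*x*sin(4*t/3) and diffusion = f_x = -3*cos(4*t/3). Substituting x = B_t:
  d(-3*B_t*cos(4*t/3)) = (4*B_t*sin(4*t/3)) dt + (-3*cos(4*t/3)) dB_t.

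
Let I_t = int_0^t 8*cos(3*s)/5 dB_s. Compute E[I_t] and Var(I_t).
E[I_t] = 0; Var(I_t) = 32*t/25 + 16*sin(6*t)/75

The Itô integral of a deterministic integrand f(s) has mean 0 because each increment f(s) * (B_{s+ds} - B_s) has mean 0. By the Itô isometry:
  Var( int_0^t f(s) dB_s ) = E[ (int_0^t f(s) dB_s)^2 ] = int_0^t f(s)^2 ds.
Here f(s) = 8*cos(3*s)/5, so f(s)^2 = 64*cos(3*s)^2/25. Integrate:
  int_0^t (64*cos(3*s)^2/25) ds = 32*t/25 + 16*sin(6*t)/75.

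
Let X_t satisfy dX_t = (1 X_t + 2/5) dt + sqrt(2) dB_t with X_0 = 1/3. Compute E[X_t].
E[X_t] = 11*exp(t)/15 - 2/5

Taking expectations and using E[dB_t] = 0, the mean m(t) = E[X_t] satisfies the ODE m'(t) = a m(t) + b with m(0) = x_0. With a = 1, b = 2/5, x_0 = 1/3, the solution is
  m(t) = x_0 * exp(a t) + (b/a) * (exp(a t) - 1)
       = (1/3) * exp(1 t) + ((2/5)/1) * (exp(1 t) - 1)
       = 11*exp(t)/15 - 2/5.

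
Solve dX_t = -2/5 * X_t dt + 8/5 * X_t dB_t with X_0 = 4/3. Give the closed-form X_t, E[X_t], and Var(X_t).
X_t = 4/3 * exp((-42/25) t + (8/5) B_t); E[X_t] = 4*exp(-2*t/5)/3; Var(X_t) = (16*exp(64*t/25) - 16)*exp(-4*t/5)/9

For GBM dX = mu X dt + sigma X dB with X_0 = x_0, apply Itô to Y = log X: dY = (mu - sigma^2/2) dt + sigma dB, so Y_t = log(x_0) + (mu - sigma^2/2) t + sigma B_t and hence X_t = x_0 * exp((mu - sigma^2/2) t + sigma B_t).
With mu = -2/5, sigma = 8/5, x_0 = 4/3, this gives:
  X_t = 4/3 * exp((-42/25) * t + (8/5) * B_t).
Since sigma*B_t ~ Normal(0, sigma^2 t), E[exp(sigma*B_t)] = exp(sigma^2 t / 2); so E[X_t] = x_0 * exp((mu - sigma^2/2) t) * exp(sigma^2 t / 2) = x_0 * exp(mu t) = 4*exp(-2*t/5)/3.
Var(X_t) = E[X_t^2] - (E[X_t])^2 = x_0^2 * exp(2 mu t) * (exp(sigma^2 t) - 1) = (16*exp(64*t/25) - 16)*exp(-4*t/5)/9.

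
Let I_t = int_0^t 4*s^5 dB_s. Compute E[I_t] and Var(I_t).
E[I_t] = 0; Var(I_t) = 16*t^11/11

The Itô integral of a deterministic integrand f(s) has mean 0 because each increment f(s) * (B_{s+ds} - B_s) has mean 0. By the Itô isometry:
  Var( int_0^t f(s) dB_s ) = E[ (int_0^t f(s) dB_s)^2 ] = int_0^t f(s)^2 ds.
Here f(s) = 4*s^5, so f(s)^2 = 16*s^10. Integrate:
  int_0^t (16*s^10) ds = 16*t^11/11.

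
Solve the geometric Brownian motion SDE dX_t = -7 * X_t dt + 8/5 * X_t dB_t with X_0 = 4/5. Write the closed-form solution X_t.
X_t = 4/5 * exp((-207/25) * t + (8/5) * B_t)

For GBM dX = mu X dt + sigma X dB with X_0 = x_0, apply Itô to Y = log X: dY = (mu - sigma^2/2) dt + sigma dB, so Y_t = log(x_0) + (mu - sigma^2/2) t + sigma B_t and hence X_t = x_0 * exp((mu - sigma^2/2) t + sigma B_t).
With mu = -7, sigma = 8/5, x_0 = 4/5, this gives:
  X_t = 4/5 * exp((-207/25) * t + (8/5) * B_t).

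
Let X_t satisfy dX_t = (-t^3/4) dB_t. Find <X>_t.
<X>_t = t^7/112

For an Itô process dX_t = a(t) dt + b(t) dB_t, the quadratic variation is <X>_t = int_0^t b(s)^2 ds (the drift term does not contribute). Here b(s) = -s^3/4, so
  b(s)^2 = s^6/16.
Integrating from 0 to t:
  <X>_t = int_0^t (s^6/16) ds = t^7/112.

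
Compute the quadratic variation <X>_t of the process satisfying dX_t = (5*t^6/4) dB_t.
<X>_t = 25*t^13/208

For an Itô process dX_t = a(t) dt + b(t) dB_t, the quadratic variation is <X>_t = int_0^t b(s)^2 ds (the drift term does not contribute). Here b(s) = 5*s^6/4, so
  b(s)^2 = 25*s^12/16.
Integrating from 0 to t:
  <X>_t = int_0^t (25*s^12/16) ds = 25*t^13/208.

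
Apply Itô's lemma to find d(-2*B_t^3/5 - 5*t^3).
d(-2*B_t^3/5 - 5*t^3) = (-6*B_t/5 - 15*t^2) dt + (-6*B_t^2/5) dB_t

Itô's formula for f(t, x): d f(t, B_t) = (f_t + (1/2) f_xx) dt + f_x dB_t. Compute partials of f(t, x) = -5*t^3 - 2*x^3/5:
  f_t(t,x)  = -15*t^2
  f_x(t,x)  = -6*x^2/5
  f_xx(t,x) = -12*x/5
Assemble drift = f_t + (1/2) f_xx = -15*t^2 - 6*x/5 and diffusion = f_x = -6*x^2/5. Substituting x = B_t:
  d(-2*B_t^3/5 - 5*t^3) = (-6*B_t/5 - 15*t^2) dt + (-6*B_t^2/5) dB_t.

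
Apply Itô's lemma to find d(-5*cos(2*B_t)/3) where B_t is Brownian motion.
d(-5*cos(2*B_t)/3) = (10*cos(2*B_t)/3) dt + (10*sin(2*B_t)/3) dB_t

Itô's formula for f(B_t) gives d f(B_t) = f'(B_t) dB_t + (1/2) f''(B_t) dt. Compute derivatives of f(x) = -5*cos(2*x)/3:
  f'(x)  = 10*sin(2*x)/3
  f''(x) = 20*cos(2*x)/3
Substitute x = B_t and multiply the f'' term by 1/2:
  drift     = (1/2) * (20*cos(2*x)/3) evaluated at B_t = 10*cos(2*B_t)/3
  diffusion = (10*sin(2*x)/3) evaluated at B_t = 10*sin(2*B_t)/3
Therefore d(-5*cos(2*B_t)/3) = (10*cos(2*B_t)/3) dt + (10*sin(2*B_t)/3) dB_t.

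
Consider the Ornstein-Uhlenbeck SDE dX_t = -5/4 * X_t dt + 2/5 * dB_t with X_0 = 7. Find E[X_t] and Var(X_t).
E[X_t] = 7*exp(-5*t/4); Var(X_t) = 8/125 - 8*exp(-5*t/2)/125

The OU SDE dX = -theta X dt + sigma dB admits the integrating factor exp(theta t): d(exp(theta t) X_t) = sigma exp(theta t) dB_t. Integrating from 0 to t:
  X_t = x_0 * exp(-theta t) + sigma * int_0^t exp(-theta (t-s)) dB_s.
The Itô integral has mean 0 and (by the Itô isometry) variance sigma^2 * int_0^t exp(-2 theta (t - s)) ds = sigma^2 * (1 - exp(-2 theta t)) / (2 theta).
With theta = 5/4, sigma = 2/5, x_0 = 7:
  E[X_t] = 7 * exp(-5/4 t) = 7*exp(-5*t/4)
  Var(X_t) = (2/5)^2 * (1 - exp(-2*5/4 t)) / (2 * 5/4) = 8/125 - 8*exp(-5*t/2)/125.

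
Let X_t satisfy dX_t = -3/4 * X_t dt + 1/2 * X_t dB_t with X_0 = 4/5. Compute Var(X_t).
Var(X_t) = (16*exp(t/4) - 16)*exp(-3*t/2)/25

For GBM dX = mu X dt + sigma X dB with X_0 = x_0, apply Itô to Y = log X: dY = (mu - sigma^2/2) dt + sigma dB, so Y_t = log(x_0) + (mu - sigma^2/2) t + sigma B_t and hence X_t = x_0 * exp((mu - sigma^2/2) t + sigma B_t).
With mu = -3/4, sigma = 1/2, x_0 = 4/5, this gives:
  X_t = 4/5 * exp((-7/8) * t + (1/2) * B_t).
Since sigma*B_t ~ Normal(0, sigma^2 t), E[exp(sigma*B_t)] = exp(sigma^2 t / 2); so E[X_t] = x_0 * exp((mu - sigma^2/2) t) * exp(sigma^2 t / 2) = x_0 * exp(mu t) = 4*exp(-3*t/4)/5.
Var(X_t) = E[X_t^2] - (E[X_t])^2 = x_0^2 * exp(2 mu t) * (exp(sigma^2 t) - 1) = (16*exp(t/4) - 16)*exp(-3*t/2)/25.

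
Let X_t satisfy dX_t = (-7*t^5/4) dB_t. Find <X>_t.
<X>_t = 49*t^11/176

For an Itô process dX_t = a(t) dt + b(t) dB_t, the quadratic variation is <X>_t = int_0^t b(s)^2 ds (the drift term does not contribute). Here b(s) = -7*s^5/4, so
  b(s)^2 = 49*s^10/16.
Integrating from 0 to t:
  <X>_t = int_0^t (49*s^10/16) ds = 49*t^11/176.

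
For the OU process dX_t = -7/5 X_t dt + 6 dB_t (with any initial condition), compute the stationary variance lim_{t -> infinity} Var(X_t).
lim Var(X_t) = 90/7

The OU SDE dX = -theta X dt + sigma dB admits the integrating factor exp(theta t): d(exp(theta t) X_t) = sigma exp(theta t) dB_t. Integrating from 0 to t gives X_t = x_0 * exp(-theta t) + sigma * int_0^t exp(-theta (t-s)) dB_s for any initial x_0. The Itô integral has variance (by the Itô isometry) sigma^2 * int_0^t exp(-2 theta (t - s)) ds = sigma^2 * (1 - exp(-2 theta t)) / (2 theta), independent of x_0.
With theta = 7/5, sigma = 6:
  Var(X_t) = (6)^2 * (1 - exp(-2*7/5 t)) / (2 * 7/5) = 90/7 - 90*exp(-14*t/5)/7.
As t -> infinity, exp(-2*7/5 t) -> 0, so the stationary variance is sigma^2 / (2 theta) = 90/7.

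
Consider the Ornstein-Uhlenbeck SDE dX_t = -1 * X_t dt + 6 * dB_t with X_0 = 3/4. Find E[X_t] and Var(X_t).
E[X_t] = 3*exp(-t)/4; Var(X_t) = 18 - 18*exp(-2*t)

The OU SDE dX = -theta X dt + sigma dB admits the integrating factor exp(theta t): d(exp(theta t) X_t) = sigma exp(theta t) dB_t. Integrating from 0 to t:
  X_t = x_0 * exp(-theta t) + sigma * int_0^t exp(-theta (t-s)) dB_s.
The Itô integral has mean 0 and (by the Itô isometry) variance sigma^2 * int_0^t exp(-2 theta (t - s)) ds = sigma^2 * (1 - exp(-2 theta t)) / (2 theta).
With theta = 1, sigma = 6, x_0 = 3/4:
  E[X_t] = 3/4 * exp(-1 t) = 3*exp(-t)/4
  Var(X_t) = (6)^2 * (1 - exp(-2*1 t)) / (2 * 1) = 18 - 18*exp(-2*t).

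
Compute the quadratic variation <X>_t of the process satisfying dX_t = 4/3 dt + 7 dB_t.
<X>_t = 49*t

For an Itô process dX_t = a(t) dt + b(t) dB_t, the quadratic variation is <X>_t = int_0^t b(s)^2 ds (the drift term does not contribute). Here b(s) = 7, so
  b(s)^2 = 49.
Integrating from 0 to t:
  <X>_t = int_0^t (49) ds = 49*t.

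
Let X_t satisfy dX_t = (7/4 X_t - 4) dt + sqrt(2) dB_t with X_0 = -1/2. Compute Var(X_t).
Var(X_t) = 4*exp(7*t/2)/7 - 4/7

The variance V(t) = Var(X_t) satisfies V'(t) = 2 a V(t) + c^2 with V(0) = 0 (drift coefficient is linear in X, diffusion is constant). With a = 7/4, c = sqrt(2), the solution is
  V(t) = (c^2 / (2 a)) * (exp(2 a t) - 1)
       = (sqrt(2)^2 / (2*(7/4))) * (exp((7/2) t) - 1)
       = 4*exp(7*t/2)/7 - 4/7.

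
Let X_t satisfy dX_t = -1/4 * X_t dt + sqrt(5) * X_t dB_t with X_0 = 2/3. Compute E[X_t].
E[X_t] = 2*exp(-t/4)/3

For GBM dX = mu X dt + sigma X dB with X_0 = x_0, apply Itô to Y = log X: dY = (mu - sigma^2/2) dt + sigma dB, so Y_t = log(x_0) + (mu - sigma^2/2) t + sigma B_t and hence X_t = x_0 * exp((mu - sigma^2/2) t + sigma B_t).
With mu = -1/4, sigma = sqrt(5), x_0 = 2/3, this gives:
  X_t = 2/3 * exp((-11/4) * t + (sqrt(5)) * B_t).
Since sigma*B_t ~ Normal(0, sigma^2 t), E[exp(sigma*B_t)] = exp(sigma^2 t / 2); so E[X_t] = x_0 * exp((mu - sigma^2/2) t) * exp(sigma^2 t / 2) = x_0 * exp(mu t) = 2*exp(-t/4)/3.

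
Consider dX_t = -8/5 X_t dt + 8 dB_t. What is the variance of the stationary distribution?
lim Var(X_t) = 20

The OU SDE dX = -theta X dt + sigma dB admits the integrating factor exp(theta t): d(exp(theta t) X_t) = sigma exp(theta t) dB_t. Integrating from 0 to t gives X_t = x_0 * exp(-theta t) + sigma * int_0^t exp(-theta (t-s)) dB_s for any initial x_0. The Itô integral has variance (by the Itô isometry) sigma^2 * int_0^t exp(-2 theta (t - s)) ds = sigma^2 * (1 - exp(-2 theta t)) / (2 theta), independent of x_0.
With theta = 8/5, sigma = 8:
  Var(X_t) = (8)^2 * (1 - exp(-2*8/5 t)) / (2 * 8/5) = 20 - 20*exp(-16*t/5).
As t -> infinity, exp(-2*8/5 t) -> 0, so the stationary variance is sigma^2 / (2 theta) = 20.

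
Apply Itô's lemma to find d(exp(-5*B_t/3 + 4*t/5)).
d(exp(-5*B_t/3 + 4*t/5)) = (197*exp(-5*B_t/3 + 4*t/5)/90) dt + (-5*exp(-5*B_t/3 + 4*t/5)/3) dB_t

Itô's formula for f(t, x): d f(t, B_t) = (f_t + (1/2) f_xx) dt + f_x dB_t. Compute partials of f(t, x) = exp(4*t/5 - 5*x/3):
  f_t(t,x)  = 4*exp(4*t/5 - 5*x/3)/5
  f_x(t,x)  = -5*exp(4*t/5 - 5*x/3)/3
  f_xx(t,x) = 25*exp(4*t/5 - 5*x/3)/9
Assemble drift = f_t + (1/2) f_xx = 197*exp(4*t/5 - 5*x/3)/90 and diffusion = f_x = -5*exp(4*t/5 - 5*x/3)/3. Substituting x = B_t:
  d(exp(-5*B_t/3 + 4*t/5)) = (197*exp(-5*B_t/3 + 4*t/5)/90) dt + (-5*exp(-5*B_t/3 + 4*t/5)/3) dB_t.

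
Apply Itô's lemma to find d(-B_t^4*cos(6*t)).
d(-B_t^4*cos(6*t)) = (6*B_t^2*(B_t^2*sin(6*t) - cos(6*t))) dt + (-4*B_t^3*cos(6*t)) dB_t

Itô's formula for f(t, x): d f(t, B_t) = (f_t + (1/2) f_xx) dt + f_x dB_t. Compute partials of f(t, x) = -x^4*cos(6*t):
  f_t(t,x)  = 6*x^4*sin(6*t)
  f_x(t,x)  = -4*x^3*cos(6*t)
  f_xx(t,x) = -12*x^2*cos(6*t)
Assemble drift = f_t + (1/2) f_xx = 6*x^2*(x^2*sin(6*t) - cos(6*t)) and diffusion = f_x = -4*x^3*cos(6*t). Substituting x = B_t:
  d(-B_t^4*cos(6*t)) = (6*B_t^2*(B_t^2*sin(6*t) - cos(6*t))) dt + (-4*B_t^3*cos(6*t)) dB_t.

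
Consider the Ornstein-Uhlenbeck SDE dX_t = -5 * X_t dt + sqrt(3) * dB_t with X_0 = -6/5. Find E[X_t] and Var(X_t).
E[X_t] = -6*exp(-5*t)/5; Var(X_t) = 3/10 - 3*exp(-10*t)/10

The OU SDE dX = -theta X dt + sigma dB admits the integrating factor exp(theta t): d(exp(theta t) X_t) = sigma exp(theta t) dB_t. Integrating from 0 to t:
  X_t = x_0 * exp(-theta t) + sigma * int_0^t exp(-theta (t-s)) dB_s.
The Itô integral has mean 0 and (by the Itô isometry) variance sigma^2 * int_0^t exp(-2 theta (t - s)) ds = sigma^2 * (1 - exp(-2 theta t)) / (2 theta).
With theta = 5, sigma = sqrt(3), x_0 = -6/5:
  E[X_t] = -6/5 * exp(-5 t) = -6*exp(-5*t)/5
  Var(X_t) = (sqrt(3))^2 * (1 - exp(-2*5 t)) / (2 * 5) = 3/10 - 3*exp(-10*t)/10.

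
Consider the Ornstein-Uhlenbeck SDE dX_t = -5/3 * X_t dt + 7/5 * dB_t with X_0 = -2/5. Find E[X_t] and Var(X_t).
E[X_t] = -2*exp(-5*t/3)/5; Var(X_t) = 147/250 - 147*exp(-10*t/3)/250

The OU SDE dX = -theta X dt + sigma dB admits the integrating factor exp(theta t): d(exp(theta t) X_t) = sigma exp(theta t) dB_t. Integrating from 0 to t:
  X_t = x_0 * exp(-theta t) + sigma * int_0^t exp(-theta (t-s)) dB_s.
The Itô integral has mean 0 and (by the Itô isometry) variance sigma^2 * int_0^t exp(-2 theta (t - s)) ds = sigma^2 * (1 - exp(-2 theta t)) / (2 theta).
With theta = 5/3, sigma = 7/5, x_0 = -2/5:
  E[X_t] = -2/5 * exp(-5/3 t) = -2*exp(-5*t/3)/5
  Var(X_t) = (7/5)^2 * (1 - exp(-2*5/3 t)) / (2 * 5/3) = 147/250 - 147*exp(-10*t/3)/250.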